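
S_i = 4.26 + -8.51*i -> [4.26, -4.25, -12.76, -21.27, -29.78]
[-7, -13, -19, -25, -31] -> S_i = -7 + -6*i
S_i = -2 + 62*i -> [-2, 60, 122, 184, 246]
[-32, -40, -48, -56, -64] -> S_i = -32 + -8*i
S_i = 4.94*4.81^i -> [4.94, 23.76, 114.29, 549.75, 2644.28]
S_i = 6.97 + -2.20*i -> [6.97, 4.77, 2.57, 0.37, -1.83]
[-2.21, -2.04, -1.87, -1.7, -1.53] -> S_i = -2.21 + 0.17*i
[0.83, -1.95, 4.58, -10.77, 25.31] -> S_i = 0.83*(-2.35)^i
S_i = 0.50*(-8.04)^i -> [0.5, -4.02, 32.32, -259.86, 2089.27]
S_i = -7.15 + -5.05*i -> [-7.15, -12.2, -17.25, -22.3, -27.35]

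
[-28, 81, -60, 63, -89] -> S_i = Random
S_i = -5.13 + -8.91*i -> [-5.13, -14.04, -22.95, -31.86, -40.77]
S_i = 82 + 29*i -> [82, 111, 140, 169, 198]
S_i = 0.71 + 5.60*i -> [0.71, 6.31, 11.91, 17.51, 23.11]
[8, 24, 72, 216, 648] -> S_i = 8*3^i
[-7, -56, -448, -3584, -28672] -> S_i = -7*8^i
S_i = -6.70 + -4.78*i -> [-6.7, -11.48, -16.26, -21.04, -25.82]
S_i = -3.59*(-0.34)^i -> [-3.59, 1.22, -0.42, 0.14, -0.05]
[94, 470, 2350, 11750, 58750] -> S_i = 94*5^i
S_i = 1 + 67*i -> [1, 68, 135, 202, 269]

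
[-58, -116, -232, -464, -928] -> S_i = -58*2^i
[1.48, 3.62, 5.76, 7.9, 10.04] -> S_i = 1.48 + 2.14*i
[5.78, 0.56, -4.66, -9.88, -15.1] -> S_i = 5.78 + -5.22*i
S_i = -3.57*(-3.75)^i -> [-3.57, 13.39, -50.2, 188.26, -705.98]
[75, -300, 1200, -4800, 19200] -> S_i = 75*-4^i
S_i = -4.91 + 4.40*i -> [-4.91, -0.51, 3.89, 8.29, 12.69]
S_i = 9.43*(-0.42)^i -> [9.43, -3.96, 1.66, -0.7, 0.29]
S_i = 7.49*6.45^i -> [7.49, 48.31, 311.6, 2009.84, 12963.45]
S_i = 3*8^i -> [3, 24, 192, 1536, 12288]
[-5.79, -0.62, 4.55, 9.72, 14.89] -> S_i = -5.79 + 5.17*i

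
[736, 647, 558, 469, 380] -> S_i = 736 + -89*i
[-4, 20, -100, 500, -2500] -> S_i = -4*-5^i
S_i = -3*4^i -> [-3, -12, -48, -192, -768]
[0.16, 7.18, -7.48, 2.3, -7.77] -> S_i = Random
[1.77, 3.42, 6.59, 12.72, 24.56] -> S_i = 1.77*1.93^i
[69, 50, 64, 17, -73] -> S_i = Random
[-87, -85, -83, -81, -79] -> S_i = -87 + 2*i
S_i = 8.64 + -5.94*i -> [8.64, 2.7, -3.24, -9.18, -15.12]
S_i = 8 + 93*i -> [8, 101, 194, 287, 380]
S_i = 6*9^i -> [6, 54, 486, 4374, 39366]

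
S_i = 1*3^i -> [1, 3, 9, 27, 81]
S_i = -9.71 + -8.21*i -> [-9.71, -17.92, -26.13, -34.34, -42.55]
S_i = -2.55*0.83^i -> [-2.55, -2.12, -1.76, -1.46, -1.21]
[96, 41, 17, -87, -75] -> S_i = Random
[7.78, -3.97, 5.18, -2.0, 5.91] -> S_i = Random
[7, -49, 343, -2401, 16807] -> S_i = 7*-7^i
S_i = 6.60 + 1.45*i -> [6.6, 8.05, 9.5, 10.95, 12.4]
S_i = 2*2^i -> [2, 4, 8, 16, 32]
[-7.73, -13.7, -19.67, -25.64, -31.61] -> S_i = -7.73 + -5.97*i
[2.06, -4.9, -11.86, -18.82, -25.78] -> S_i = 2.06 + -6.96*i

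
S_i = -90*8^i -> [-90, -720, -5760, -46080, -368640]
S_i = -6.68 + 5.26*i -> [-6.68, -1.42, 3.84, 9.1, 14.36]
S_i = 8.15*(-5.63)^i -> [8.15, -45.88, 258.33, -1454.4, 8188.25]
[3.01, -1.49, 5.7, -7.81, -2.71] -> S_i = Random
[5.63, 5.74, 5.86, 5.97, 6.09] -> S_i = 5.63*1.02^i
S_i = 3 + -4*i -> [3, -1, -5, -9, -13]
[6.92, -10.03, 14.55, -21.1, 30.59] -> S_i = 6.92*(-1.45)^i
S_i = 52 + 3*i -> [52, 55, 58, 61, 64]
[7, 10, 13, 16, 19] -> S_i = 7 + 3*i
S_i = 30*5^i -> [30, 150, 750, 3750, 18750]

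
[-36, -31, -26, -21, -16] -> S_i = -36 + 5*i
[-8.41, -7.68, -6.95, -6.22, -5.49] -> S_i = -8.41 + 0.73*i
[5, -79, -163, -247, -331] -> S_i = 5 + -84*i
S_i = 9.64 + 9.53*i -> [9.64, 19.17, 28.7, 38.23, 47.76]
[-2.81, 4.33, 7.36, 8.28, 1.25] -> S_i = Random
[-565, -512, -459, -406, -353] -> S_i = -565 + 53*i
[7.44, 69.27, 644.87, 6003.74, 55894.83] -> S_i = 7.44*9.31^i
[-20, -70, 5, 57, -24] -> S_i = Random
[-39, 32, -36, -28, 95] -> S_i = Random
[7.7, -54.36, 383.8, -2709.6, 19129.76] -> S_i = 7.70*(-7.06)^i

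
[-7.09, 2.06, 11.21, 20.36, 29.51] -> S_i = -7.09 + 9.15*i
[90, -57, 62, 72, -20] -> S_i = Random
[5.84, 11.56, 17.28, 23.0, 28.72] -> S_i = 5.84 + 5.72*i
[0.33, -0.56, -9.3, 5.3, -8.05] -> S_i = Random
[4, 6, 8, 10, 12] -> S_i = 4 + 2*i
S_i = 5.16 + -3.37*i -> [5.16, 1.79, -1.58, -4.95, -8.32]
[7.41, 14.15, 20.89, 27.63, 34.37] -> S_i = 7.41 + 6.74*i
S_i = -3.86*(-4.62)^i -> [-3.86, 17.83, -82.39, 380.64, -1758.55]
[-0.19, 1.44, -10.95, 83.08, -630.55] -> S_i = -0.19*(-7.59)^i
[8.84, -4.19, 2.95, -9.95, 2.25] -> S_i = Random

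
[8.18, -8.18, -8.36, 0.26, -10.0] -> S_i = Random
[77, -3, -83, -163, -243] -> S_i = 77 + -80*i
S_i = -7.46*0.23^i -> [-7.46, -1.72, -0.39, -0.09, -0.02]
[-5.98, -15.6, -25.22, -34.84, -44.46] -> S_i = -5.98 + -9.62*i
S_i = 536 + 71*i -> [536, 607, 678, 749, 820]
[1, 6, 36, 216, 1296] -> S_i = 1*6^i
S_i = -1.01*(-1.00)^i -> [-1.01, 1.01, -1.01, 1.01, -1.01]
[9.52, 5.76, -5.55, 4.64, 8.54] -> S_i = Random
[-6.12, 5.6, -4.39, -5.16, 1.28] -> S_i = Random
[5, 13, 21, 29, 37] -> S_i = 5 + 8*i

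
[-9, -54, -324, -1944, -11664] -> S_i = -9*6^i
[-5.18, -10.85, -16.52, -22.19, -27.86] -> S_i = -5.18 + -5.67*i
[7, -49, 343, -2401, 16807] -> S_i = 7*-7^i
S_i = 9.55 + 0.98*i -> [9.55, 10.53, 11.51, 12.49, 13.47]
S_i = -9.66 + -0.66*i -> [-9.66, -10.32, -10.98, -11.64, -12.3]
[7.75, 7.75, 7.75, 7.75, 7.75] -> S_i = 7.75 + 0.00*i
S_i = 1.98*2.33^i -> [1.98, 4.61, 10.75, 25.05, 58.36]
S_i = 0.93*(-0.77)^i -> [0.93, -0.72, 0.55, -0.42, 0.33]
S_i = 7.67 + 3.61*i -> [7.67, 11.28, 14.89, 18.5, 22.11]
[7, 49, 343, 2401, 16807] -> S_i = 7*7^i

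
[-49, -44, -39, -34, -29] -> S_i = -49 + 5*i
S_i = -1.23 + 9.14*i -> [-1.23, 7.91, 17.05, 26.19, 35.33]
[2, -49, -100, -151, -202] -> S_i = 2 + -51*i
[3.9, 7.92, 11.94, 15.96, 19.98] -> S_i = 3.90 + 4.02*i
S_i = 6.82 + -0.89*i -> [6.82, 5.93, 5.04, 4.15, 3.26]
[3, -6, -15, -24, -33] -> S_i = 3 + -9*i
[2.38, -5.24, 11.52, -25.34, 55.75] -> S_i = 2.38*(-2.20)^i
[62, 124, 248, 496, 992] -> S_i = 62*2^i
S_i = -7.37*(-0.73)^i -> [-7.37, 5.38, -3.93, 2.87, -2.09]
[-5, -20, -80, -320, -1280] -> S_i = -5*4^i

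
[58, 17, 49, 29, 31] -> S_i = Random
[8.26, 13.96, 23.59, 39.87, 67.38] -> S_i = 8.26*1.69^i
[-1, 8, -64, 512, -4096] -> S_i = -1*-8^i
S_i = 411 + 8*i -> [411, 419, 427, 435, 443]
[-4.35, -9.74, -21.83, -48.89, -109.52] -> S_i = -4.35*2.24^i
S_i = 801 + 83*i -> [801, 884, 967, 1050, 1133]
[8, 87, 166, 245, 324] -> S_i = 8 + 79*i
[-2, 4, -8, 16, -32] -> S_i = -2*-2^i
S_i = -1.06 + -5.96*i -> [-1.06, -7.02, -12.98, -18.94, -24.9]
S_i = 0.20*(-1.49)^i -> [0.2, -0.3, 0.44, -0.66, 0.99]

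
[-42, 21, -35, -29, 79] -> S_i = Random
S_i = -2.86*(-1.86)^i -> [-2.86, 5.32, -9.89, 18.4, -34.23]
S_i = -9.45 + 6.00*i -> [-9.45, -3.45, 2.55, 8.55, 14.55]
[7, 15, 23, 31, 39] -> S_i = 7 + 8*i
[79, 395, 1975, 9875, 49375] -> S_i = 79*5^i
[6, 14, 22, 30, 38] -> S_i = 6 + 8*i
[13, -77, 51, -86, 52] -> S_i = Random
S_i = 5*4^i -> [5, 20, 80, 320, 1280]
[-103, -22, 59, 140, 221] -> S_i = -103 + 81*i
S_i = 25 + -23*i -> [25, 2, -21, -44, -67]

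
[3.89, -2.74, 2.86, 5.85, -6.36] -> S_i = Random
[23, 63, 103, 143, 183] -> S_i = 23 + 40*i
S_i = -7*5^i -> [-7, -35, -175, -875, -4375]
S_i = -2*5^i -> [-2, -10, -50, -250, -1250]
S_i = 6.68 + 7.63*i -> [6.68, 14.31, 21.94, 29.57, 37.2]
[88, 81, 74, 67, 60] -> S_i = 88 + -7*i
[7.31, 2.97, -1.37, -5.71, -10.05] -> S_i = 7.31 + -4.34*i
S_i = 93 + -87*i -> [93, 6, -81, -168, -255]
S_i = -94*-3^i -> [-94, 282, -846, 2538, -7614]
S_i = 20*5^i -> [20, 100, 500, 2500, 12500]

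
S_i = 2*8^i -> [2, 16, 128, 1024, 8192]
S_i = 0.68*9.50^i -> [0.68, 6.46, 61.37, 583.02, 5538.64]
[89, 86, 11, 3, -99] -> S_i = Random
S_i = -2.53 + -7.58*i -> [-2.53, -10.11, -17.69, -25.27, -32.85]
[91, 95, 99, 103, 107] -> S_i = 91 + 4*i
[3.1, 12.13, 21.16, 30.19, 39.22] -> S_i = 3.10 + 9.03*i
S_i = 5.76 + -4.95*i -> [5.76, 0.81, -4.14, -9.09, -14.04]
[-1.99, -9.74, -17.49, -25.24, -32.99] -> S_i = -1.99 + -7.75*i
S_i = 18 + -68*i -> [18, -50, -118, -186, -254]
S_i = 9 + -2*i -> [9, 7, 5, 3, 1]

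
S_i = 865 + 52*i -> [865, 917, 969, 1021, 1073]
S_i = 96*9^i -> [96, 864, 7776, 69984, 629856]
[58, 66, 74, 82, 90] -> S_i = 58 + 8*i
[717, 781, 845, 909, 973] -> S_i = 717 + 64*i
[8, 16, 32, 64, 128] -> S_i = 8*2^i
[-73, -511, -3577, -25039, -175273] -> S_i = -73*7^i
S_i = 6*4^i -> [6, 24, 96, 384, 1536]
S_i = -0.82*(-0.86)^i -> [-0.82, 0.71, -0.61, 0.52, -0.45]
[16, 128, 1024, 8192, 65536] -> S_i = 16*8^i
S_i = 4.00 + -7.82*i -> [4.0, -3.82, -11.64, -19.46, -27.28]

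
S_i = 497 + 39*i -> [497, 536, 575, 614, 653]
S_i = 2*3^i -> [2, 6, 18, 54, 162]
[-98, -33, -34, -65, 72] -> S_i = Random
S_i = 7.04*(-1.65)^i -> [7.04, -11.62, 19.17, -31.62, 52.18]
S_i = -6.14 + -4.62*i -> [-6.14, -10.76, -15.38, -20.0, -24.62]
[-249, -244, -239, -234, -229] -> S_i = -249 + 5*i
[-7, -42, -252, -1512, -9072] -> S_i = -7*6^i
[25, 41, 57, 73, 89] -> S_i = 25 + 16*i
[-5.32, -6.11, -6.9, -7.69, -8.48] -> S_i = -5.32 + -0.79*i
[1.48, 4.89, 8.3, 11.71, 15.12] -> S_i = 1.48 + 3.41*i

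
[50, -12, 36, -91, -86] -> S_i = Random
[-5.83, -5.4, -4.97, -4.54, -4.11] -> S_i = -5.83 + 0.43*i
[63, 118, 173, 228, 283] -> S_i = 63 + 55*i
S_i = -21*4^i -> [-21, -84, -336, -1344, -5376]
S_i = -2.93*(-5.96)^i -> [-2.93, 17.46, -104.08, 620.31, -3697.03]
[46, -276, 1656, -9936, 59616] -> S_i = 46*-6^i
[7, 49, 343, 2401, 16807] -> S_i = 7*7^i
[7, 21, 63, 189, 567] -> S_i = 7*3^i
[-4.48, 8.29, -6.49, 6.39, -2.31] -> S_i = Random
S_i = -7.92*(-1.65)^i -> [-7.92, 13.07, -21.56, 35.58, -58.7]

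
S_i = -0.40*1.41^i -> [-0.4, -0.56, -0.8, -1.12, -1.58]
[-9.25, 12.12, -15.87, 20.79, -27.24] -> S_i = -9.25*(-1.31)^i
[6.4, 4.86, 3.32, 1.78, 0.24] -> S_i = 6.40 + -1.54*i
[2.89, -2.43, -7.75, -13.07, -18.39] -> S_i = 2.89 + -5.32*i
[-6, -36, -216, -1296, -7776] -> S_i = -6*6^i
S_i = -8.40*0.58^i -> [-8.4, -4.87, -2.83, -1.64, -0.95]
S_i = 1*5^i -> [1, 5, 25, 125, 625]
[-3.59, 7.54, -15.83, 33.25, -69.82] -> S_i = -3.59*(-2.10)^i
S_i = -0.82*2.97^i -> [-0.82, -2.44, -7.23, -21.48, -63.8]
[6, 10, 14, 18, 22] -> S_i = 6 + 4*i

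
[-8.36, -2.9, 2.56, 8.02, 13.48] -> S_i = -8.36 + 5.46*i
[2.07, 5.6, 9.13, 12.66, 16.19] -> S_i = 2.07 + 3.53*i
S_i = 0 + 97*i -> [0, 97, 194, 291, 388]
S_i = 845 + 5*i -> [845, 850, 855, 860, 865]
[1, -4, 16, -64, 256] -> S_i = 1*-4^i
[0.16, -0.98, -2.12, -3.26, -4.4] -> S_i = 0.16 + -1.14*i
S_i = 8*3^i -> [8, 24, 72, 216, 648]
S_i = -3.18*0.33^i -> [-3.18, -1.05, -0.35, -0.11, -0.04]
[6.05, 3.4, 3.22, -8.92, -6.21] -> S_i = Random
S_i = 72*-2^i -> [72, -144, 288, -576, 1152]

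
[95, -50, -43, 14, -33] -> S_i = Random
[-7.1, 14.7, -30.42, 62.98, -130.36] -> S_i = -7.10*(-2.07)^i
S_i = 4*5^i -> [4, 20, 100, 500, 2500]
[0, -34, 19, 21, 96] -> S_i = Random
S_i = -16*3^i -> [-16, -48, -144, -432, -1296]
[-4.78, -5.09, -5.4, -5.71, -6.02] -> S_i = -4.78 + -0.31*i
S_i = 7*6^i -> [7, 42, 252, 1512, 9072]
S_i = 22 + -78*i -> [22, -56, -134, -212, -290]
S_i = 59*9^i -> [59, 531, 4779, 43011, 387099]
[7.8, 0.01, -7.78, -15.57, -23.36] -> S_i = 7.80 + -7.79*i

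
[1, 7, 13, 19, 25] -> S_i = 1 + 6*i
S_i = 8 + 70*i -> [8, 78, 148, 218, 288]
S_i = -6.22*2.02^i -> [-6.22, -12.56, -25.38, -51.27, -103.56]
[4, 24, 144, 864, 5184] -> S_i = 4*6^i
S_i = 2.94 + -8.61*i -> [2.94, -5.67, -14.28, -22.89, -31.5]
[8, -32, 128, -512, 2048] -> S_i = 8*-4^i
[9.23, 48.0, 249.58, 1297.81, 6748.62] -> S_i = 9.23*5.20^i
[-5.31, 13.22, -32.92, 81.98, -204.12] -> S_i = -5.31*(-2.49)^i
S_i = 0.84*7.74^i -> [0.84, 6.5, 50.32, 389.5, 3014.69]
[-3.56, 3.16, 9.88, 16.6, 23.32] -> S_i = -3.56 + 6.72*i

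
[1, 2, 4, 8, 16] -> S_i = 1*2^i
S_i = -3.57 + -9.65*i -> [-3.57, -13.22, -22.87, -32.52, -42.17]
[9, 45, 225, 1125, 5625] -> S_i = 9*5^i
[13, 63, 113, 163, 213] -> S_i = 13 + 50*i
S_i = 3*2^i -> [3, 6, 12, 24, 48]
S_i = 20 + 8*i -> [20, 28, 36, 44, 52]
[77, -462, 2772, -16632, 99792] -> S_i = 77*-6^i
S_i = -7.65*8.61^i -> [-7.65, -65.87, -567.11, -4882.82, -42041.1]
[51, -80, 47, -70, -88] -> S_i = Random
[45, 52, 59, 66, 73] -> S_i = 45 + 7*i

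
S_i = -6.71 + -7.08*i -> [-6.71, -13.79, -20.87, -27.95, -35.03]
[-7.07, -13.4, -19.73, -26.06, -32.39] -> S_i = -7.07 + -6.33*i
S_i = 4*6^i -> [4, 24, 144, 864, 5184]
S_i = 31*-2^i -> [31, -62, 124, -248, 496]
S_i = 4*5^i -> [4, 20, 100, 500, 2500]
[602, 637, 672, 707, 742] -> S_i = 602 + 35*i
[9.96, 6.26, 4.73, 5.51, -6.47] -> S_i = Random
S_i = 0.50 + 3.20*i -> [0.5, 3.7, 6.9, 10.1, 13.3]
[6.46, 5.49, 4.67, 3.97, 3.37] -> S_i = 6.46*0.85^i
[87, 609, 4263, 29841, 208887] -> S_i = 87*7^i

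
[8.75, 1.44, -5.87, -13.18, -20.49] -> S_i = 8.75 + -7.31*i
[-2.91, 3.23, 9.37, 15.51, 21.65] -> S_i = -2.91 + 6.14*i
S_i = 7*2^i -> [7, 14, 28, 56, 112]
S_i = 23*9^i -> [23, 207, 1863, 16767, 150903]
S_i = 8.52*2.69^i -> [8.52, 22.92, 61.65, 165.84, 446.12]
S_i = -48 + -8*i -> [-48, -56, -64, -72, -80]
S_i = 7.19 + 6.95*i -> [7.19, 14.14, 21.09, 28.04, 34.99]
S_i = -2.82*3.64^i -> [-2.82, -10.26, -37.36, -136.0, -495.06]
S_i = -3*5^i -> [-3, -15, -75, -375, -1875]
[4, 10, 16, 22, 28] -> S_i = 4 + 6*i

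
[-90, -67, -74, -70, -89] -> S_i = Random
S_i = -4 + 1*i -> [-4, -3, -2, -1, 0]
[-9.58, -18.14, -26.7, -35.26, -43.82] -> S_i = -9.58 + -8.56*i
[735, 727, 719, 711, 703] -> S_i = 735 + -8*i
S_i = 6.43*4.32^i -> [6.43, 27.78, 120.0, 518.4, 2239.47]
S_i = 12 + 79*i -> [12, 91, 170, 249, 328]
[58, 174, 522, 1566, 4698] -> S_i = 58*3^i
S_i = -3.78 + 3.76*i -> [-3.78, -0.02, 3.74, 7.5, 11.26]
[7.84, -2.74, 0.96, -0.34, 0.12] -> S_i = 7.84*(-0.35)^i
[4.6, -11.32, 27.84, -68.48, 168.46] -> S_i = 4.60*(-2.46)^i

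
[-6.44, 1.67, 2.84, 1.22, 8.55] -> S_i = Random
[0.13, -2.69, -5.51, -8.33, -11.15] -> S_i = 0.13 + -2.82*i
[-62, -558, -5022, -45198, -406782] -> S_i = -62*9^i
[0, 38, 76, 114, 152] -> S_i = 0 + 38*i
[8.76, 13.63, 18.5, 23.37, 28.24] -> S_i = 8.76 + 4.87*i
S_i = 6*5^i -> [6, 30, 150, 750, 3750]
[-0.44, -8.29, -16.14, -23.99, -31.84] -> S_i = -0.44 + -7.85*i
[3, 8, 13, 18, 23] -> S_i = 3 + 5*i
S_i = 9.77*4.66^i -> [9.77, 45.53, 212.16, 988.67, 4607.21]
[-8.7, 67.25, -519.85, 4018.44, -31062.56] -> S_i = -8.70*(-7.73)^i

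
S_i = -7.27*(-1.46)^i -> [-7.27, 10.61, -15.5, 22.63, -33.03]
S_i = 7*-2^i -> [7, -14, 28, -56, 112]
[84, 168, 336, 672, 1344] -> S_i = 84*2^i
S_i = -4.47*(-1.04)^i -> [-4.47, 4.65, -4.83, 5.03, -5.23]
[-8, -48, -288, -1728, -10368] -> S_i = -8*6^i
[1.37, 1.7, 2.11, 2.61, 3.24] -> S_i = 1.37*1.24^i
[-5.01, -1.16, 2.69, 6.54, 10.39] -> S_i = -5.01 + 3.85*i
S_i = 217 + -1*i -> [217, 216, 215, 214, 213]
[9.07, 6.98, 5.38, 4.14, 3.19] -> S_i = 9.07*0.77^i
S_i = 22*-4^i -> [22, -88, 352, -1408, 5632]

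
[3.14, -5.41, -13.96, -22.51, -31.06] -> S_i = 3.14 + -8.55*i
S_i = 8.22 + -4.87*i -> [8.22, 3.35, -1.52, -6.39, -11.26]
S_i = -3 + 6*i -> [-3, 3, 9, 15, 21]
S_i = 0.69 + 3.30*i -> [0.69, 3.99, 7.29, 10.59, 13.89]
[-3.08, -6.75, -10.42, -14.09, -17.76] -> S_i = -3.08 + -3.67*i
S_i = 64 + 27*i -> [64, 91, 118, 145, 172]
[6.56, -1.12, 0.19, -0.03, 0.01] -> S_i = 6.56*(-0.17)^i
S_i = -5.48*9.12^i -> [-5.48, -49.98, -455.8, -4156.86, -37910.53]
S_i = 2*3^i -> [2, 6, 18, 54, 162]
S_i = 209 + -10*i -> [209, 199, 189, 179, 169]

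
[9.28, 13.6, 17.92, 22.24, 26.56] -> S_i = 9.28 + 4.32*i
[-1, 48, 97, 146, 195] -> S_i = -1 + 49*i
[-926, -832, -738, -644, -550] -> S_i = -926 + 94*i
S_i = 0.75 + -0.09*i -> [0.75, 0.66, 0.57, 0.48, 0.39]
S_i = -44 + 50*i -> [-44, 6, 56, 106, 156]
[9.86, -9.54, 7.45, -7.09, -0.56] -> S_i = Random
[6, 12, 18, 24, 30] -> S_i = 6 + 6*i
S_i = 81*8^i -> [81, 648, 5184, 41472, 331776]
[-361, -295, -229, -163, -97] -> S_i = -361 + 66*i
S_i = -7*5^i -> [-7, -35, -175, -875, -4375]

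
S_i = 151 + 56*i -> [151, 207, 263, 319, 375]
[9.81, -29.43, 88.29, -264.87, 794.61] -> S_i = 9.81*(-3.00)^i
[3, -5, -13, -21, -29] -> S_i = 3 + -8*i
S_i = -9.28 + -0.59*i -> [-9.28, -9.87, -10.46, -11.05, -11.64]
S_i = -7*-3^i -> [-7, 21, -63, 189, -567]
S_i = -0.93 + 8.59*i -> [-0.93, 7.66, 16.25, 24.84, 33.43]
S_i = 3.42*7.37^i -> [3.42, 25.21, 185.76, 1369.08, 10090.11]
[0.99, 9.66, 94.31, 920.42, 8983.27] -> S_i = 0.99*9.76^i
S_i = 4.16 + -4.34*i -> [4.16, -0.18, -4.52, -8.86, -13.2]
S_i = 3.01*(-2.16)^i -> [3.01, -6.5, 14.04, -30.33, 65.52]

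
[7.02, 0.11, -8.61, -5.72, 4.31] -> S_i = Random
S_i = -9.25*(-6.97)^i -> [-9.25, 64.47, -449.37, 3132.13, -21830.96]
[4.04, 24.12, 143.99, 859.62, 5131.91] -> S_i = 4.04*5.97^i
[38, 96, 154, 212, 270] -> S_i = 38 + 58*i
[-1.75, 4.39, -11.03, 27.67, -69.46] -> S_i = -1.75*(-2.51)^i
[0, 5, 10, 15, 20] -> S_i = 0 + 5*i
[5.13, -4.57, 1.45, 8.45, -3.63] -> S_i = Random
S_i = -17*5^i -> [-17, -85, -425, -2125, -10625]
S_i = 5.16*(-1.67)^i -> [5.16, -8.62, 14.39, -24.03, 40.13]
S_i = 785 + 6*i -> [785, 791, 797, 803, 809]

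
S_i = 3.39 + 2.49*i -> [3.39, 5.88, 8.37, 10.86, 13.35]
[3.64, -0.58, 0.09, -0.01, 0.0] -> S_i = 3.64*(-0.16)^i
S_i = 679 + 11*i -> [679, 690, 701, 712, 723]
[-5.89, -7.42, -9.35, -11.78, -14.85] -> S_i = -5.89*1.26^i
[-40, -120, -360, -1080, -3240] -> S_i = -40*3^i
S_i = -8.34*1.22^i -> [-8.34, -10.17, -12.41, -15.14, -18.48]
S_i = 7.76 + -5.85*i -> [7.76, 1.91, -3.94, -9.79, -15.64]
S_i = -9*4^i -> [-9, -36, -144, -576, -2304]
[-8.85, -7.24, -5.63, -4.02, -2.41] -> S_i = -8.85 + 1.61*i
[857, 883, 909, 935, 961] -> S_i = 857 + 26*i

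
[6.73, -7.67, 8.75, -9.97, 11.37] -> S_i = 6.73*(-1.14)^i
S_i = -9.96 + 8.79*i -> [-9.96, -1.17, 7.62, 16.41, 25.2]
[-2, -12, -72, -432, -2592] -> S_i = -2*6^i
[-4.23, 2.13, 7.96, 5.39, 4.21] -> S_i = Random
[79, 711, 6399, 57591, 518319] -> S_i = 79*9^i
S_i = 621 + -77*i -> [621, 544, 467, 390, 313]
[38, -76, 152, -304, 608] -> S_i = 38*-2^i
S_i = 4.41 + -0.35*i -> [4.41, 4.06, 3.71, 3.36, 3.01]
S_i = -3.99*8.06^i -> [-3.99, -32.16, -259.2, -2089.19, -16838.87]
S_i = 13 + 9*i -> [13, 22, 31, 40, 49]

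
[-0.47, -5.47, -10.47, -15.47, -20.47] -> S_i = -0.47 + -5.00*i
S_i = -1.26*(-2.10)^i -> [-1.26, 2.65, -5.56, 11.67, -24.5]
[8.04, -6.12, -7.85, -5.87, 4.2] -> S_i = Random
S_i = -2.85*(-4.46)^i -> [-2.85, 12.71, -56.69, 252.84, -1127.68]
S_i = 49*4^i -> [49, 196, 784, 3136, 12544]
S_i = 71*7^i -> [71, 497, 3479, 24353, 170471]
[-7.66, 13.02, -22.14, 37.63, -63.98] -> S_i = -7.66*(-1.70)^i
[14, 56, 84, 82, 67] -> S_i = Random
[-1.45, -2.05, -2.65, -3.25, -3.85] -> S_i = -1.45 + -0.60*i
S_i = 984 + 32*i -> [984, 1016, 1048, 1080, 1112]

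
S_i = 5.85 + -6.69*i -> [5.85, -0.84, -7.53, -14.22, -20.91]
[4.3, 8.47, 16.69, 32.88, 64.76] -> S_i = 4.30*1.97^i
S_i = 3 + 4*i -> [3, 7, 11, 15, 19]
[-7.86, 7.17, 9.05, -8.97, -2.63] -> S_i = Random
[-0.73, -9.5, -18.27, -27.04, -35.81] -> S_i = -0.73 + -8.77*i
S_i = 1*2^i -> [1, 2, 4, 8, 16]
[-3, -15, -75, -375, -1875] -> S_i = -3*5^i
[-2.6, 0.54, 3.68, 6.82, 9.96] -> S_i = -2.60 + 3.14*i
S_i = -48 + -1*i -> [-48, -49, -50, -51, -52]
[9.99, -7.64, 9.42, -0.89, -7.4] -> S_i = Random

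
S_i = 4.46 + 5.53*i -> [4.46, 9.99, 15.52, 21.05, 26.58]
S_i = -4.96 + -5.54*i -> [-4.96, -10.5, -16.04, -21.58, -27.12]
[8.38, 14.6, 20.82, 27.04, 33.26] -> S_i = 8.38 + 6.22*i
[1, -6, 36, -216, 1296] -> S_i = 1*-6^i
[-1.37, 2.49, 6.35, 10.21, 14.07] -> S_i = -1.37 + 3.86*i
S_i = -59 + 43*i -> [-59, -16, 27, 70, 113]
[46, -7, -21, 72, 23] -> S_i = Random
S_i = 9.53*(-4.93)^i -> [9.53, -46.98, 231.63, -1141.91, 5629.64]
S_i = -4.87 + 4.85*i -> [-4.87, -0.02, 4.83, 9.68, 14.53]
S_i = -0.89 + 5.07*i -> [-0.89, 4.18, 9.25, 14.32, 19.39]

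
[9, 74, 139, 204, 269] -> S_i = 9 + 65*i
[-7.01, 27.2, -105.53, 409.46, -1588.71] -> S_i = -7.01*(-3.88)^i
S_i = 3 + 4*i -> [3, 7, 11, 15, 19]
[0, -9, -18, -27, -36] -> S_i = 0 + -9*i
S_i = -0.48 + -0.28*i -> [-0.48, -0.76, -1.04, -1.32, -1.6]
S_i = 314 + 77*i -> [314, 391, 468, 545, 622]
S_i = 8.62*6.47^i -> [8.62, 55.77, 360.84, 2334.64, 15105.13]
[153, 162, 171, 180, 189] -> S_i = 153 + 9*i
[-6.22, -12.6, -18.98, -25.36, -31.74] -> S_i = -6.22 + -6.38*i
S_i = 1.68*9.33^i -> [1.68, 15.67, 146.24, 1364.44, 12730.22]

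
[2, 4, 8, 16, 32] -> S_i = 2*2^i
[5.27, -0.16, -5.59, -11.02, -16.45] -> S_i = 5.27 + -5.43*i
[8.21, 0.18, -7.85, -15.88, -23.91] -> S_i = 8.21 + -8.03*i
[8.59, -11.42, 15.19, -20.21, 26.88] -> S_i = 8.59*(-1.33)^i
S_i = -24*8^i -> [-24, -192, -1536, -12288, -98304]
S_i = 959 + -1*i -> [959, 958, 957, 956, 955]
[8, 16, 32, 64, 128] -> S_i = 8*2^i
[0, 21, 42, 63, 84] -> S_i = 0 + 21*i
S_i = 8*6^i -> [8, 48, 288, 1728, 10368]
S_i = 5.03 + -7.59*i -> [5.03, -2.56, -10.15, -17.74, -25.33]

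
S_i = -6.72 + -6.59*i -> [-6.72, -13.31, -19.9, -26.49, -33.08]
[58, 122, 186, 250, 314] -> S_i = 58 + 64*i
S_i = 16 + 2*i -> [16, 18, 20, 22, 24]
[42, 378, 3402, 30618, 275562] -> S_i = 42*9^i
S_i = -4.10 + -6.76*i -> [-4.1, -10.86, -17.62, -24.38, -31.14]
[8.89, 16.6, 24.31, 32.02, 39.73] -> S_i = 8.89 + 7.71*i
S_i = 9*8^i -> [9, 72, 576, 4608, 36864]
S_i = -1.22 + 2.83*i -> [-1.22, 1.61, 4.44, 7.27, 10.1]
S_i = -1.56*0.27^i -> [-1.56, -0.42, -0.11, -0.03, -0.01]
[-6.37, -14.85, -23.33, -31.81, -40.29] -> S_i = -6.37 + -8.48*i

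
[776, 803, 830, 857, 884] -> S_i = 776 + 27*i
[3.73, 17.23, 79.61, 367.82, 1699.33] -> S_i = 3.73*4.62^i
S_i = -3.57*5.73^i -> [-3.57, -20.46, -117.21, -671.63, -3848.46]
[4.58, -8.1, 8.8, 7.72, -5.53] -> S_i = Random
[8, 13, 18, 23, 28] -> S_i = 8 + 5*i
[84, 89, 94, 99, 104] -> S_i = 84 + 5*i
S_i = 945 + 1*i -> [945, 946, 947, 948, 949]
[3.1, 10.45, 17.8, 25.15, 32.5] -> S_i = 3.10 + 7.35*i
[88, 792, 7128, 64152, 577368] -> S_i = 88*9^i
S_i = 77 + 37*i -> [77, 114, 151, 188, 225]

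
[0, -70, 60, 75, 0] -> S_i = Random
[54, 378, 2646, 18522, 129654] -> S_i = 54*7^i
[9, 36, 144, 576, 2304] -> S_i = 9*4^i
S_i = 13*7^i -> [13, 91, 637, 4459, 31213]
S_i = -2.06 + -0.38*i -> [-2.06, -2.44, -2.82, -3.2, -3.58]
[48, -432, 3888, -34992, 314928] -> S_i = 48*-9^i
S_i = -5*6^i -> [-5, -30, -180, -1080, -6480]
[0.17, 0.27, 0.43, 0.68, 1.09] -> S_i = 0.17*1.59^i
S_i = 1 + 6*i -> [1, 7, 13, 19, 25]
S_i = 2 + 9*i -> [2, 11, 20, 29, 38]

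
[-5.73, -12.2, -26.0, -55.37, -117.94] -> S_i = -5.73*2.13^i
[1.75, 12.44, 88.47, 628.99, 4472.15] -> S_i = 1.75*7.11^i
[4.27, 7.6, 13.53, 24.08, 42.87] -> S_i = 4.27*1.78^i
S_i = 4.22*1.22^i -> [4.22, 5.15, 6.28, 7.66, 9.35]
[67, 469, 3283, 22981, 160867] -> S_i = 67*7^i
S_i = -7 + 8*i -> [-7, 1, 9, 17, 25]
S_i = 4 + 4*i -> [4, 8, 12, 16, 20]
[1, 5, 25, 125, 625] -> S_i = 1*5^i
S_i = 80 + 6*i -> [80, 86, 92, 98, 104]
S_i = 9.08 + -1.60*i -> [9.08, 7.48, 5.88, 4.28, 2.68]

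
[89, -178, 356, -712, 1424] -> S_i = 89*-2^i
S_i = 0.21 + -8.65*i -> [0.21, -8.44, -17.09, -25.74, -34.39]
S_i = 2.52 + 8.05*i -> [2.52, 10.57, 18.62, 26.67, 34.72]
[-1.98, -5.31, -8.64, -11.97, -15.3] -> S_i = -1.98 + -3.33*i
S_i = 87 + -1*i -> [87, 86, 85, 84, 83]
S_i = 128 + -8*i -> [128, 120, 112, 104, 96]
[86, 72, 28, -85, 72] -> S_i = Random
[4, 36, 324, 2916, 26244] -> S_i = 4*9^i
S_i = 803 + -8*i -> [803, 795, 787, 779, 771]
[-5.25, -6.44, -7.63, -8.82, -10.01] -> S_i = -5.25 + -1.19*i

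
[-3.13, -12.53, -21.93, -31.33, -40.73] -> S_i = -3.13 + -9.40*i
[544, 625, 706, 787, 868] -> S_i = 544 + 81*i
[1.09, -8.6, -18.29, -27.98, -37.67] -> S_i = 1.09 + -9.69*i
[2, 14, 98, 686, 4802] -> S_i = 2*7^i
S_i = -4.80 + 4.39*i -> [-4.8, -0.41, 3.98, 8.37, 12.76]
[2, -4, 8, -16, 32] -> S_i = 2*-2^i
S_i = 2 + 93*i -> [2, 95, 188, 281, 374]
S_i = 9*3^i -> [9, 27, 81, 243, 729]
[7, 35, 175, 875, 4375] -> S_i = 7*5^i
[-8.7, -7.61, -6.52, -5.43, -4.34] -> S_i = -8.70 + 1.09*i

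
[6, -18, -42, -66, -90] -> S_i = 6 + -24*i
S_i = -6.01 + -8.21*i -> [-6.01, -14.22, -22.43, -30.64, -38.85]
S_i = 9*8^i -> [9, 72, 576, 4608, 36864]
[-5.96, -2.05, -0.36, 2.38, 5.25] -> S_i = Random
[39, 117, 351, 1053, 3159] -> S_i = 39*3^i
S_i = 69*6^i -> [69, 414, 2484, 14904, 89424]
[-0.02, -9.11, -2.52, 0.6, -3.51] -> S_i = Random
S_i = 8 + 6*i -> [8, 14, 20, 26, 32]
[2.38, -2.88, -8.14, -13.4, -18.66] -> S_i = 2.38 + -5.26*i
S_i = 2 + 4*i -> [2, 6, 10, 14, 18]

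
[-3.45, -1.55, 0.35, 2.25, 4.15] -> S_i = -3.45 + 1.90*i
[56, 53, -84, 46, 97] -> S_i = Random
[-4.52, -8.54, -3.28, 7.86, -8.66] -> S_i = Random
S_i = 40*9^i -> [40, 360, 3240, 29160, 262440]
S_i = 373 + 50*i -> [373, 423, 473, 523, 573]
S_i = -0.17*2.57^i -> [-0.17, -0.44, -1.12, -2.89, -7.42]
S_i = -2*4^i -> [-2, -8, -32, -128, -512]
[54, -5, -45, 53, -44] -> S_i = Random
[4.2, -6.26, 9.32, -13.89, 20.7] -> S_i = 4.20*(-1.49)^i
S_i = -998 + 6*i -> [-998, -992, -986, -980, -974]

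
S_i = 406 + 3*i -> [406, 409, 412, 415, 418]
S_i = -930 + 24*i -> [-930, -906, -882, -858, -834]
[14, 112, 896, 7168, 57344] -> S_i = 14*8^i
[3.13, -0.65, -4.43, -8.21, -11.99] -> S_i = 3.13 + -3.78*i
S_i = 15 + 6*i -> [15, 21, 27, 33, 39]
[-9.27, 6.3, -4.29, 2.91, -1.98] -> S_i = -9.27*(-0.68)^i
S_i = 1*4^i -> [1, 4, 16, 64, 256]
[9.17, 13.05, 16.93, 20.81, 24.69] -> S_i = 9.17 + 3.88*i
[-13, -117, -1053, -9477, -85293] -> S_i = -13*9^i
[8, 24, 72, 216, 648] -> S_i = 8*3^i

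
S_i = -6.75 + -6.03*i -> [-6.75, -12.78, -18.81, -24.84, -30.87]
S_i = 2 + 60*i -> [2, 62, 122, 182, 242]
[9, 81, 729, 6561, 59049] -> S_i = 9*9^i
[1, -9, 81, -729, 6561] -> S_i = 1*-9^i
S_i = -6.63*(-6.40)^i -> [-6.63, 42.43, -271.56, 1738.01, -11123.29]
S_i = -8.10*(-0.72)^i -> [-8.1, 5.83, -4.2, 3.02, -2.18]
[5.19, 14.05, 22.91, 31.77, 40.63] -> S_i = 5.19 + 8.86*i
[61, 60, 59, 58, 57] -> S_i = 61 + -1*i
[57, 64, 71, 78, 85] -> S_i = 57 + 7*i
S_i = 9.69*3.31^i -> [9.69, 32.07, 106.16, 351.4, 1163.15]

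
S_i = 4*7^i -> [4, 28, 196, 1372, 9604]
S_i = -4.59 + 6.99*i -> [-4.59, 2.4, 9.39, 16.38, 23.37]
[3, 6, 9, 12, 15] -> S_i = 3 + 3*i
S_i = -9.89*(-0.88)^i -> [-9.89, 8.7, -7.66, 6.74, -5.93]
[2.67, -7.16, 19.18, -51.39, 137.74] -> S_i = 2.67*(-2.68)^i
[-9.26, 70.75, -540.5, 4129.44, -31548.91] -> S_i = -9.26*(-7.64)^i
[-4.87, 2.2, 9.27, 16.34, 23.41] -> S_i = -4.87 + 7.07*i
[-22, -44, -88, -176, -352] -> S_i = -22*2^i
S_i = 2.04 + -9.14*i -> [2.04, -7.1, -16.24, -25.38, -34.52]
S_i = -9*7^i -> [-9, -63, -441, -3087, -21609]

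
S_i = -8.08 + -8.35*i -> [-8.08, -16.43, -24.78, -33.13, -41.48]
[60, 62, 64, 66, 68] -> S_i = 60 + 2*i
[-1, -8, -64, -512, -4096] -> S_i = -1*8^i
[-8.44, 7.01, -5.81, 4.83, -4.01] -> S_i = -8.44*(-0.83)^i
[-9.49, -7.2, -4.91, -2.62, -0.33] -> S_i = -9.49 + 2.29*i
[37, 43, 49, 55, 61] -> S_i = 37 + 6*i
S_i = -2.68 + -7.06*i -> [-2.68, -9.74, -16.8, -23.86, -30.92]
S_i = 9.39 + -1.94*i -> [9.39, 7.45, 5.51, 3.57, 1.63]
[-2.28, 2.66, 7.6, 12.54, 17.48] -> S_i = -2.28 + 4.94*i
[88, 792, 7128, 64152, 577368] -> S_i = 88*9^i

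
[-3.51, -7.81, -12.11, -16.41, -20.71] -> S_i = -3.51 + -4.30*i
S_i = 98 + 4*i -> [98, 102, 106, 110, 114]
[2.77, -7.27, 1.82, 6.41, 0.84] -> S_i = Random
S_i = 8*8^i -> [8, 64, 512, 4096, 32768]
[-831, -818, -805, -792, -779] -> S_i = -831 + 13*i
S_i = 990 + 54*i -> [990, 1044, 1098, 1152, 1206]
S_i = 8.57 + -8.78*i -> [8.57, -0.21, -8.99, -17.77, -26.55]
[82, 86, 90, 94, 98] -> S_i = 82 + 4*i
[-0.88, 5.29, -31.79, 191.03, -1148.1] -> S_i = -0.88*(-6.01)^i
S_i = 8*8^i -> [8, 64, 512, 4096, 32768]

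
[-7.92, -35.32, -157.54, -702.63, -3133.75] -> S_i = -7.92*4.46^i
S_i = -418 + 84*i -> [-418, -334, -250, -166, -82]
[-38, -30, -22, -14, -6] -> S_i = -38 + 8*i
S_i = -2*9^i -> [-2, -18, -162, -1458, -13122]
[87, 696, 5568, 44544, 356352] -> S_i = 87*8^i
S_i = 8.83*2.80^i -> [8.83, 24.72, 69.23, 193.84, 542.74]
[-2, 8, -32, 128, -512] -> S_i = -2*-4^i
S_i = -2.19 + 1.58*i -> [-2.19, -0.61, 0.97, 2.55, 4.13]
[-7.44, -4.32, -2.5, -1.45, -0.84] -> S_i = -7.44*0.58^i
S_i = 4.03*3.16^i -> [4.03, 12.73, 40.24, 127.16, 401.84]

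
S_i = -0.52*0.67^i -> [-0.52, -0.35, -0.23, -0.16, -0.1]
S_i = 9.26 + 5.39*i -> [9.26, 14.65, 20.04, 25.43, 30.82]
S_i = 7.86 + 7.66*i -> [7.86, 15.52, 23.18, 30.84, 38.5]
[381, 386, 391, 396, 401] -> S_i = 381 + 5*i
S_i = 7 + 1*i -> [7, 8, 9, 10, 11]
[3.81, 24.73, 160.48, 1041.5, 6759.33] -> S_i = 3.81*6.49^i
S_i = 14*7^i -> [14, 98, 686, 4802, 33614]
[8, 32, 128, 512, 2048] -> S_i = 8*4^i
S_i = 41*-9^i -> [41, -369, 3321, -29889, 269001]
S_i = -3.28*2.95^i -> [-3.28, -9.68, -28.54, -84.21, -248.41]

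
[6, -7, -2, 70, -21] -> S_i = Random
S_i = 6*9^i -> [6, 54, 486, 4374, 39366]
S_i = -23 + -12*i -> [-23, -35, -47, -59, -71]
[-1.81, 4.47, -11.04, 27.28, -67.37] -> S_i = -1.81*(-2.47)^i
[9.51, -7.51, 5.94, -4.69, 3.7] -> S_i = 9.51*(-0.79)^i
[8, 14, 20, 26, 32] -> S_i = 8 + 6*i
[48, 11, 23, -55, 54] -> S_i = Random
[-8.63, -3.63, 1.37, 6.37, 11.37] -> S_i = -8.63 + 5.00*i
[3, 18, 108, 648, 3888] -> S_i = 3*6^i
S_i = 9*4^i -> [9, 36, 144, 576, 2304]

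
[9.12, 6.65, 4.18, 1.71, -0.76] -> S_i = 9.12 + -2.47*i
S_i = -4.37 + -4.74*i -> [-4.37, -9.11, -13.85, -18.59, -23.33]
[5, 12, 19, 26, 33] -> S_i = 5 + 7*i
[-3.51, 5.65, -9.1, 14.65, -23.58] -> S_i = -3.51*(-1.61)^i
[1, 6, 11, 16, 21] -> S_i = 1 + 5*i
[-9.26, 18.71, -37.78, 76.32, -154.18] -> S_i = -9.26*(-2.02)^i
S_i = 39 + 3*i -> [39, 42, 45, 48, 51]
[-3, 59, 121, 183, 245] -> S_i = -3 + 62*i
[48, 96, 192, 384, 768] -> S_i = 48*2^i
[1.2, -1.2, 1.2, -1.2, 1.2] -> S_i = 1.20*(-1.00)^i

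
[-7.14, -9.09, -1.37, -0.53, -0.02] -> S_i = Random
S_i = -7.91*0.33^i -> [-7.91, -2.61, -0.86, -0.28, -0.09]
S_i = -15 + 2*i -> [-15, -13, -11, -9, -7]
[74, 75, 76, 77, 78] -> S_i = 74 + 1*i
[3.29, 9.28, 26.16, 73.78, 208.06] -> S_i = 3.29*2.82^i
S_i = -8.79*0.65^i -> [-8.79, -5.71, -3.71, -2.41, -1.57]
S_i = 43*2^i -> [43, 86, 172, 344, 688]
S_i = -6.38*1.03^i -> [-6.38, -6.57, -6.77, -6.97, -7.18]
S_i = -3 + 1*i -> [-3, -2, -1, 0, 1]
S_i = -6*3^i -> [-6, -18, -54, -162, -486]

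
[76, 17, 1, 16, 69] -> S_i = Random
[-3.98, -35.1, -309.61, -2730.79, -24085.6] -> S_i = -3.98*8.82^i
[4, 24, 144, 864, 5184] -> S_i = 4*6^i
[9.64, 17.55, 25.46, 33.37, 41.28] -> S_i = 9.64 + 7.91*i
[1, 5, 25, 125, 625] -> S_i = 1*5^i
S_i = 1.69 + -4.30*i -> [1.69, -2.61, -6.91, -11.21, -15.51]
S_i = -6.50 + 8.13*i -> [-6.5, 1.63, 9.76, 17.89, 26.02]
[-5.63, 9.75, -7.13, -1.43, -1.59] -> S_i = Random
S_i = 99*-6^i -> [99, -594, 3564, -21384, 128304]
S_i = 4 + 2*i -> [4, 6, 8, 10, 12]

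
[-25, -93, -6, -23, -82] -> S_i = Random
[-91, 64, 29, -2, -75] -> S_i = Random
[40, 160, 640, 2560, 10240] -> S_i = 40*4^i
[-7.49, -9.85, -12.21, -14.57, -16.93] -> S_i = -7.49 + -2.36*i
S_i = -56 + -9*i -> [-56, -65, -74, -83, -92]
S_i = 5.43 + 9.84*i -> [5.43, 15.27, 25.11, 34.95, 44.79]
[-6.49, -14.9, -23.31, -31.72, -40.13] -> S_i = -6.49 + -8.41*i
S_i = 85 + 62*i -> [85, 147, 209, 271, 333]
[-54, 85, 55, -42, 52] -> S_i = Random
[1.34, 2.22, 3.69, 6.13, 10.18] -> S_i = 1.34*1.66^i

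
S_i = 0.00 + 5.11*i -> [0.0, 5.11, 10.22, 15.33, 20.44]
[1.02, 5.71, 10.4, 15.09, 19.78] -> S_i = 1.02 + 4.69*i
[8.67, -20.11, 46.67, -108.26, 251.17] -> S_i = 8.67*(-2.32)^i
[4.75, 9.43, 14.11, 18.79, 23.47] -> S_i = 4.75 + 4.68*i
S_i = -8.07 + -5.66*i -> [-8.07, -13.73, -19.39, -25.05, -30.71]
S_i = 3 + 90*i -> [3, 93, 183, 273, 363]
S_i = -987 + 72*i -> [-987, -915, -843, -771, -699]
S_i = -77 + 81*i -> [-77, 4, 85, 166, 247]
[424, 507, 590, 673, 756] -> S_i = 424 + 83*i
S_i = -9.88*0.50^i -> [-9.88, -4.94, -2.47, -1.24, -0.62]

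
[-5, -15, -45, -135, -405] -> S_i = -5*3^i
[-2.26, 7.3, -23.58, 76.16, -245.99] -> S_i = -2.26*(-3.23)^i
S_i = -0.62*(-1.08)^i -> [-0.62, 0.67, -0.72, 0.78, -0.84]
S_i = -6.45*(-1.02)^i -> [-6.45, 6.58, -6.71, 6.84, -6.98]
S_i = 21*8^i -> [21, 168, 1344, 10752, 86016]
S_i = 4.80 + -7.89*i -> [4.8, -3.09, -10.98, -18.87, -26.76]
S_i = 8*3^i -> [8, 24, 72, 216, 648]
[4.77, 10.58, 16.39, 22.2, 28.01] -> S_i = 4.77 + 5.81*i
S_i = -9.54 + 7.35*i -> [-9.54, -2.19, 5.16, 12.51, 19.86]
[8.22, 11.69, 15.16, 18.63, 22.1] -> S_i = 8.22 + 3.47*i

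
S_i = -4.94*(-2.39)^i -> [-4.94, 11.81, -28.22, 67.44, -161.18]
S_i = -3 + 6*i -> [-3, 3, 9, 15, 21]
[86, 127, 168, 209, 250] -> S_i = 86 + 41*i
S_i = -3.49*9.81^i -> [-3.49, -34.24, -335.86, -3294.83, -32322.24]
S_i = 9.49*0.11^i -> [9.49, 1.04, 0.11, 0.01, 0.0]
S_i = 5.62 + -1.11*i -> [5.62, 4.51, 3.4, 2.29, 1.18]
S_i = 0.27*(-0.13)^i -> [0.27, -0.04, 0.0, -0.0, 0.0]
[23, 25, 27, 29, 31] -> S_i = 23 + 2*i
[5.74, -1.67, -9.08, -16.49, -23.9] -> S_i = 5.74 + -7.41*i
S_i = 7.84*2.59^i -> [7.84, 20.31, 52.59, 136.21, 352.79]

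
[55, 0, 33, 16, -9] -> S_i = Random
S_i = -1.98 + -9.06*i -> [-1.98, -11.04, -20.1, -29.16, -38.22]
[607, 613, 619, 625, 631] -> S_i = 607 + 6*i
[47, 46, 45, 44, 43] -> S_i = 47 + -1*i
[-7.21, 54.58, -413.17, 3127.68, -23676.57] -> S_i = -7.21*(-7.57)^i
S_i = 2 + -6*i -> [2, -4, -10, -16, -22]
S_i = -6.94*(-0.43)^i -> [-6.94, 2.98, -1.28, 0.55, -0.24]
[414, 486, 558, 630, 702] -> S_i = 414 + 72*i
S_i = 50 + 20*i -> [50, 70, 90, 110, 130]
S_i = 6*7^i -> [6, 42, 294, 2058, 14406]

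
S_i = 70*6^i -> [70, 420, 2520, 15120, 90720]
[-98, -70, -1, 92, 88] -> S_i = Random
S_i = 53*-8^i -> [53, -424, 3392, -27136, 217088]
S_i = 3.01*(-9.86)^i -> [3.01, -29.68, 292.63, -2885.34, 28449.47]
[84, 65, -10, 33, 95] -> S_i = Random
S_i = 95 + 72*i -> [95, 167, 239, 311, 383]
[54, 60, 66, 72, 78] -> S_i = 54 + 6*i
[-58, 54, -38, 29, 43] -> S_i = Random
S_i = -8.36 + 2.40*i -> [-8.36, -5.96, -3.56, -1.16, 1.24]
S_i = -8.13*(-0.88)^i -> [-8.13, 7.15, -6.3, 5.54, -4.88]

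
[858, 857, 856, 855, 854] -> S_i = 858 + -1*i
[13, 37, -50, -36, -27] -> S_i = Random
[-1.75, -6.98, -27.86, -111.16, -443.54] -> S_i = -1.75*3.99^i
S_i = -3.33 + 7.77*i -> [-3.33, 4.44, 12.21, 19.98, 27.75]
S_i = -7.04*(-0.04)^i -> [-7.04, 0.28, -0.01, 0.0, -0.0]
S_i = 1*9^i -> [1, 9, 81, 729, 6561]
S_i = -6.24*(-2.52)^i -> [-6.24, 15.72, -39.63, 99.86, -251.64]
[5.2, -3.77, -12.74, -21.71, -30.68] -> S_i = 5.20 + -8.97*i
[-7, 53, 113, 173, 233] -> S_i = -7 + 60*i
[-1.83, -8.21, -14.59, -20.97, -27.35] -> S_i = -1.83 + -6.38*i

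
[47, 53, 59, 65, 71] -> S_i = 47 + 6*i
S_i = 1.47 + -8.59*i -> [1.47, -7.12, -15.71, -24.3, -32.89]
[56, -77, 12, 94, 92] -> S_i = Random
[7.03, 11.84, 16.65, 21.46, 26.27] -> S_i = 7.03 + 4.81*i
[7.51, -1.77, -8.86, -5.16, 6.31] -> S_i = Random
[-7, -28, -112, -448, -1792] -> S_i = -7*4^i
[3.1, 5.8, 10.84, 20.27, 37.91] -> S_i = 3.10*1.87^i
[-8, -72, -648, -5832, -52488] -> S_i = -8*9^i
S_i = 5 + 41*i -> [5, 46, 87, 128, 169]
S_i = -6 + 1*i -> [-6, -5, -4, -3, -2]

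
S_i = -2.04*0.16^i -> [-2.04, -0.33, -0.05, -0.01, -0.0]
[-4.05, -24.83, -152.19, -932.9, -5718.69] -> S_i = -4.05*6.13^i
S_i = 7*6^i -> [7, 42, 252, 1512, 9072]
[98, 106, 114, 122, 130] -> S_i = 98 + 8*i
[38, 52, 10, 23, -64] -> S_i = Random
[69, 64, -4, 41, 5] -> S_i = Random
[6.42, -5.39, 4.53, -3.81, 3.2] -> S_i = 6.42*(-0.84)^i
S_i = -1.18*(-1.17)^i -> [-1.18, 1.38, -1.62, 1.89, -2.21]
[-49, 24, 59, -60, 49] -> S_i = Random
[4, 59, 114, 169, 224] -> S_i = 4 + 55*i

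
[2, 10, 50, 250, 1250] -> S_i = 2*5^i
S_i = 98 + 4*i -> [98, 102, 106, 110, 114]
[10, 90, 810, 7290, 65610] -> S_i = 10*9^i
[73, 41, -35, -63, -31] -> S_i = Random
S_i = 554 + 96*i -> [554, 650, 746, 842, 938]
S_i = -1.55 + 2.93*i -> [-1.55, 1.38, 4.31, 7.24, 10.17]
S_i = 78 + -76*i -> [78, 2, -74, -150, -226]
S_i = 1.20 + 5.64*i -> [1.2, 6.84, 12.48, 18.12, 23.76]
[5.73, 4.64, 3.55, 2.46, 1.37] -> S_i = 5.73 + -1.09*i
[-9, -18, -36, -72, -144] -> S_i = -9*2^i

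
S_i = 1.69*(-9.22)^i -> [1.69, -15.58, 143.66, -1324.58, 12212.66]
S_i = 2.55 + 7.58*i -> [2.55, 10.13, 17.71, 25.29, 32.87]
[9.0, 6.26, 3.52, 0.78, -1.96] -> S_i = 9.00 + -2.74*i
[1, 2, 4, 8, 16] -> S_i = 1*2^i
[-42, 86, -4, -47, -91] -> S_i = Random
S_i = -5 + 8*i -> [-5, 3, 11, 19, 27]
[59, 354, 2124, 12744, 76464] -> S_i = 59*6^i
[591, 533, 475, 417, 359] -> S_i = 591 + -58*i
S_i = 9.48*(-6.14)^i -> [9.48, -58.21, 357.39, -2194.39, 13473.54]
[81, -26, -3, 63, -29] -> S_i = Random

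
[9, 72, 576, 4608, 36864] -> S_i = 9*8^i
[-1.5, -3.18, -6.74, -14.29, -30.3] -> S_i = -1.50*2.12^i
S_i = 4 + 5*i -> [4, 9, 14, 19, 24]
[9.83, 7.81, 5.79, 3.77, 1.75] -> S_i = 9.83 + -2.02*i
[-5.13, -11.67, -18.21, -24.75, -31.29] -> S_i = -5.13 + -6.54*i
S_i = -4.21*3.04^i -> [-4.21, -12.8, -38.91, -118.28, -359.56]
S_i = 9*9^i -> [9, 81, 729, 6561, 59049]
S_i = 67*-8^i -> [67, -536, 4288, -34304, 274432]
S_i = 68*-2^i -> [68, -136, 272, -544, 1088]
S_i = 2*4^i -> [2, 8, 32, 128, 512]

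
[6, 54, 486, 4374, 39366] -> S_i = 6*9^i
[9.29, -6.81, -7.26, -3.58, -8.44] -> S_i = Random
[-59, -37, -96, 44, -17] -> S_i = Random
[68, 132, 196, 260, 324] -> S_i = 68 + 64*i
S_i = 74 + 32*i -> [74, 106, 138, 170, 202]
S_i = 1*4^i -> [1, 4, 16, 64, 256]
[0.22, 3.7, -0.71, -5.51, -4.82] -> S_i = Random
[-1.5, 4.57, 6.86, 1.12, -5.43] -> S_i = Random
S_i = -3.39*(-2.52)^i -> [-3.39, 8.54, -21.53, 54.25, -136.71]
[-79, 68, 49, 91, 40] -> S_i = Random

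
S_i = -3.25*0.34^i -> [-3.25, -1.1, -0.38, -0.13, -0.04]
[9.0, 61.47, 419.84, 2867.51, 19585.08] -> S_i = 9.00*6.83^i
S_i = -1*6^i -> [-1, -6, -36, -216, -1296]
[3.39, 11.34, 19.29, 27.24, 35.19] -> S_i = 3.39 + 7.95*i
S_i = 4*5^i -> [4, 20, 100, 500, 2500]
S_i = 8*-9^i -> [8, -72, 648, -5832, 52488]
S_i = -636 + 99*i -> [-636, -537, -438, -339, -240]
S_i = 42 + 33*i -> [42, 75, 108, 141, 174]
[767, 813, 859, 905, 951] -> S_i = 767 + 46*i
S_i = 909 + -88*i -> [909, 821, 733, 645, 557]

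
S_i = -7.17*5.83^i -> [-7.17, -41.8, -243.7, -1420.77, -8283.11]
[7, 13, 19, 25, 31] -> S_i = 7 + 6*i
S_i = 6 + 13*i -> [6, 19, 32, 45, 58]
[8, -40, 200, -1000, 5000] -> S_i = 8*-5^i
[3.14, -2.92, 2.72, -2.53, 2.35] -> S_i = 3.14*(-0.93)^i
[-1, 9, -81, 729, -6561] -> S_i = -1*-9^i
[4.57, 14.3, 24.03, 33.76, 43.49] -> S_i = 4.57 + 9.73*i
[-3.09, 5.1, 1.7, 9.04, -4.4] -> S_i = Random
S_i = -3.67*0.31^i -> [-3.67, -1.14, -0.35, -0.11, -0.03]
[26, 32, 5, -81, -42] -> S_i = Random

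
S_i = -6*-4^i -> [-6, 24, -96, 384, -1536]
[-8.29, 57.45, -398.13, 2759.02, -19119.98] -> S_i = -8.29*(-6.93)^i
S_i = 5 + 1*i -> [5, 6, 7, 8, 9]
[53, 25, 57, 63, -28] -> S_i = Random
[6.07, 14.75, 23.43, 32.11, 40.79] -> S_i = 6.07 + 8.68*i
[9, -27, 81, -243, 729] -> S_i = 9*-3^i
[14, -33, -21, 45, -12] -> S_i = Random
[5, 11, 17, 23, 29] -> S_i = 5 + 6*i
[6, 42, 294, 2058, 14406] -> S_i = 6*7^i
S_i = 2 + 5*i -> [2, 7, 12, 17, 22]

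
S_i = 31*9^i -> [31, 279, 2511, 22599, 203391]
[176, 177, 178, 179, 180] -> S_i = 176 + 1*i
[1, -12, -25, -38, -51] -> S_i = 1 + -13*i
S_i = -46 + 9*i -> [-46, -37, -28, -19, -10]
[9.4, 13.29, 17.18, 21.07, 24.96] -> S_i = 9.40 + 3.89*i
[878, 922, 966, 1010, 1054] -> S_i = 878 + 44*i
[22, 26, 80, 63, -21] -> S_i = Random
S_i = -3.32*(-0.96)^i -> [-3.32, 3.19, -3.06, 2.94, -2.82]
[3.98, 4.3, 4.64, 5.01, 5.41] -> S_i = 3.98*1.08^i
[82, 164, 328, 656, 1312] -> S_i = 82*2^i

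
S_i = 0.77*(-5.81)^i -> [0.77, -4.47, 25.99, -151.01, 877.4]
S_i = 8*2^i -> [8, 16, 32, 64, 128]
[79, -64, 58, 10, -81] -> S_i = Random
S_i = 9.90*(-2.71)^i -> [9.9, -26.83, 72.71, -197.03, 533.96]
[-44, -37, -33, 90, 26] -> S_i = Random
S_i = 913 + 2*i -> [913, 915, 917, 919, 921]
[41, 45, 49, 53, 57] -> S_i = 41 + 4*i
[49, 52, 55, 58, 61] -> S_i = 49 + 3*i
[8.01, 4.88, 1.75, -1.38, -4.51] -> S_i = 8.01 + -3.13*i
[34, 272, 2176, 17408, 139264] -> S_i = 34*8^i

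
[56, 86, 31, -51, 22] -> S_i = Random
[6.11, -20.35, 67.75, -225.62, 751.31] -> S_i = 6.11*(-3.33)^i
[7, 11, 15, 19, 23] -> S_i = 7 + 4*i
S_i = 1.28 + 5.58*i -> [1.28, 6.86, 12.44, 18.02, 23.6]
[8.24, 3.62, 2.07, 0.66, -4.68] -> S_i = Random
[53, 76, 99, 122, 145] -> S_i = 53 + 23*i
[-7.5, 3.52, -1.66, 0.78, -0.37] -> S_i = -7.50*(-0.47)^i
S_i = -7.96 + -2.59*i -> [-7.96, -10.55, -13.14, -15.73, -18.32]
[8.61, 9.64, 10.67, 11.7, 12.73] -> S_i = 8.61 + 1.03*i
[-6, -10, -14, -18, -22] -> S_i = -6 + -4*i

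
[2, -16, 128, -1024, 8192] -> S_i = 2*-8^i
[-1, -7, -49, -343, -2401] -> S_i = -1*7^i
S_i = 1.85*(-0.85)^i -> [1.85, -1.57, 1.34, -1.14, 0.97]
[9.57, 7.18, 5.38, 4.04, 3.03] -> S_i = 9.57*0.75^i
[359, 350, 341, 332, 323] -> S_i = 359 + -9*i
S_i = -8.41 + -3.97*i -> [-8.41, -12.38, -16.35, -20.32, -24.29]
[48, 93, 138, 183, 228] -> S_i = 48 + 45*i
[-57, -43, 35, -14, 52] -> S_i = Random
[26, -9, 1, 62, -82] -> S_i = Random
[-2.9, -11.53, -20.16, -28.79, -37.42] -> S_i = -2.90 + -8.63*i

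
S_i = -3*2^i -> [-3, -6, -12, -24, -48]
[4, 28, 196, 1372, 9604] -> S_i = 4*7^i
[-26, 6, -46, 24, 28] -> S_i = Random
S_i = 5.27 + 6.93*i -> [5.27, 12.2, 19.13, 26.06, 32.99]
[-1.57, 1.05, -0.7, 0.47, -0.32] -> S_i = -1.57*(-0.67)^i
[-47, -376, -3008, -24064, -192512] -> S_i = -47*8^i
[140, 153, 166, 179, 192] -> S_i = 140 + 13*i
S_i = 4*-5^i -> [4, -20, 100, -500, 2500]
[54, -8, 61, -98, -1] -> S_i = Random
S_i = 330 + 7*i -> [330, 337, 344, 351, 358]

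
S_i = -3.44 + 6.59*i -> [-3.44, 3.15, 9.74, 16.33, 22.92]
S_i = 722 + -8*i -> [722, 714, 706, 698, 690]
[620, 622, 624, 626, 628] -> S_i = 620 + 2*i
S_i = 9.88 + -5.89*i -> [9.88, 3.99, -1.9, -7.79, -13.68]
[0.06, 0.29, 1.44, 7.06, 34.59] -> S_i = 0.06*4.90^i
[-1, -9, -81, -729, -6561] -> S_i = -1*9^i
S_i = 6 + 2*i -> [6, 8, 10, 12, 14]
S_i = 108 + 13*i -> [108, 121, 134, 147, 160]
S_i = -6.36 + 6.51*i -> [-6.36, 0.15, 6.66, 13.17, 19.68]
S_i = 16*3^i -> [16, 48, 144, 432, 1296]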